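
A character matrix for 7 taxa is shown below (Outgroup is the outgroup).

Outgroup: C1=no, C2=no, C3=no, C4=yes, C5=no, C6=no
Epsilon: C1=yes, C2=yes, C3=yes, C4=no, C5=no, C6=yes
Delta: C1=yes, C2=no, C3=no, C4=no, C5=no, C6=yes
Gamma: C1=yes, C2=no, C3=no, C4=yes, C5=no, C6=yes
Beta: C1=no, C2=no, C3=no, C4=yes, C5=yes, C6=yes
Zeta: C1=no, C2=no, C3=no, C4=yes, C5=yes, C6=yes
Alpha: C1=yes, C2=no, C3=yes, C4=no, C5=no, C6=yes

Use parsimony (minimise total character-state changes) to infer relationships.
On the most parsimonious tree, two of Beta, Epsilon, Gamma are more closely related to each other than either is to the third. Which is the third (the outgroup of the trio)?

Beta

Character polarity is set by the outgroup: the derived state is whichever differs from the outgroup's state, so for C4 the derived state is 'no', and for the remaining characters it is 'yes'.
Only Alpha, Delta, Epsilon, and Gamma show the derived state 'yes' for C1, supporting them as a clade.
C2: derived state 'yes' in Epsilon only — an autapomorphy, so it tells us nothing about relationships among taxa.
C3: derived state 'yes' in Alpha and Epsilon only — synapomorphy for {Alpha, Epsilon}.
Only Alpha, Delta, and Epsilon show the derived state 'no' for C4, supporting them as a clade.
C5 (derived state 'yes') is shared by Beta and Zeta — a synapomorphy uniting that clade.
All ingroup taxa share the derived state 'yes' for C6; it defines the ingroup but does not resolve relationships within it.
Most parsimonious ingroup topology: ((((Epsilon,Alpha),Delta),Gamma),(Beta,Zeta)).
Epsilon and Gamma share a more recent common ancestor with each other than either does with Beta, so Beta is the least closely related of the three.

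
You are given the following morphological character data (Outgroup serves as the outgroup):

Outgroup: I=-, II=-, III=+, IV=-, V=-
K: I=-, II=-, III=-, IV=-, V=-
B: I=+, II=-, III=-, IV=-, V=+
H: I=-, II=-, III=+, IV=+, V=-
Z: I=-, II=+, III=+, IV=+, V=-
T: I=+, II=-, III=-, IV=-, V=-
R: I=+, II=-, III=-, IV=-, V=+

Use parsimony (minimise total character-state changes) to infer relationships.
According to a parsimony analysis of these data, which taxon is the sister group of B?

R

Character polarity is set by the outgroup: the derived state is whichever differs from the outgroup's state, so for III the derived state is '-', and for the remaining characters it is '+'.
Only B, R, and T show the derived state '+' for I, supporting them as a clade.
II (derived state '+') is unique to Z (autapomorphy; uninformative for grouping).
Only B, K, R, and T show the derived state '-' for III, supporting them as a clade.
Only H and Z show the derived state '+' for IV, supporting them as a clade.
Only B and R show the derived state '+' for V, supporting them as a clade.
Most parsimonious ingroup topology: ((K,((B,R),T)),(H,Z)).
B and R form a cherry on this tree, so they are sister taxa.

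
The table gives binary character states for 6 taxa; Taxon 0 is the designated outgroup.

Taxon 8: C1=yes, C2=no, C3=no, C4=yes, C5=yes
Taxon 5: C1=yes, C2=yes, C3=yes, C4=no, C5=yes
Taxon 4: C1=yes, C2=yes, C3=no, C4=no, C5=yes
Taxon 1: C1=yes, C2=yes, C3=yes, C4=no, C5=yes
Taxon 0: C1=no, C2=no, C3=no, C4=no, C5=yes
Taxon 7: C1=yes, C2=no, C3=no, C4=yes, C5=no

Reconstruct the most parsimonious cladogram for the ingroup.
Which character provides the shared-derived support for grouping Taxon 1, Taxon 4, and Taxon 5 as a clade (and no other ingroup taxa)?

C2

Character polarity is set by the outgroup: the derived state is whichever differs from the outgroup's state, so for C5 the derived state is 'no', and for the remaining characters it is 'yes'.
C1 (derived state 'yes') is shared by all ingroup taxa — unites the whole ingroup.
C2 (derived state 'yes') is shared by Taxon 1, Taxon 4, and Taxon 5 — a synapomorphy uniting that clade.
C3 (derived state 'yes') is shared by Taxon 1 and Taxon 5 — a synapomorphy uniting that clade.
Only Taxon 7 and Taxon 8 show the derived state 'yes' for C4, supporting them as a clade.
C5: derived state 'no' in Taxon 7 only — an autapomorphy, so it tells us nothing about relationships among taxa.
Most parsimonious ingroup topology: ((Taxon 7,Taxon 8),(Taxon 4,(Taxon 1,Taxon 5))).
The clade {Taxon 1, Taxon 4, Taxon 5} is supported by C2: its derived state 'yes' occurs in exactly those taxa and in no other taxon (including the outgroup).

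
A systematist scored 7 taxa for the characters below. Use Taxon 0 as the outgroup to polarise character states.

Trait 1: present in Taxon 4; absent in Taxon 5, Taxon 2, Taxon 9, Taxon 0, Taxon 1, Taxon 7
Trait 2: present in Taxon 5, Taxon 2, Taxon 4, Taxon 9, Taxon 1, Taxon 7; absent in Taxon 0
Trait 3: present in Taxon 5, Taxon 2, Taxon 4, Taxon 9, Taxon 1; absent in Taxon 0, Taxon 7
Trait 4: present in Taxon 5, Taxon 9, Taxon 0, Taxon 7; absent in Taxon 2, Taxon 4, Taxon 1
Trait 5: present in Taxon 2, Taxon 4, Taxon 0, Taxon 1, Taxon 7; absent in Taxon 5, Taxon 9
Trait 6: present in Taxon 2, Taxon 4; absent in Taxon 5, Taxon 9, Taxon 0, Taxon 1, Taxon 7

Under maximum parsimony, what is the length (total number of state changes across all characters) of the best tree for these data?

6

Character polarity is set by the outgroup: the derived state is whichever differs from the outgroup's state, so for Trait 4, Trait 5 the derived state is 'absent', and for the remaining characters it is 'present'.
Trait 1: derived state 'present' in Taxon 4 only — an autapomorphy, so it tells us nothing about relationships among taxa.
Trait 2 (derived state 'present') is shared by all ingroup taxa — unites the whole ingroup.
Only Taxon 1, Taxon 2, Taxon 4, Taxon 5, and Taxon 9 show the derived state 'present' for Trait 3, supporting them as a clade.
Trait 4: derived state 'absent' in Taxon 1, Taxon 2, and Taxon 4 only — synapomorphy for {Taxon 1, Taxon 2, Taxon 4}.
Trait 5 (derived state 'absent') is shared by Taxon 5 and Taxon 9 — a synapomorphy uniting that clade.
Trait 6: derived state 'present' in Taxon 2 and Taxon 4 only — synapomorphy for {Taxon 2, Taxon 4}.
Most parsimonious ingroup topology: (((Taxon 1,(Taxon 2,Taxon 4)),(Taxon 9,Taxon 5)),Taxon 7).
Changes per character on this tree: Trait 1: 1; Trait 2: 1; Trait 3: 1; Trait 4: 1; Trait 5: 1; Trait 6: 1.
Total = 6.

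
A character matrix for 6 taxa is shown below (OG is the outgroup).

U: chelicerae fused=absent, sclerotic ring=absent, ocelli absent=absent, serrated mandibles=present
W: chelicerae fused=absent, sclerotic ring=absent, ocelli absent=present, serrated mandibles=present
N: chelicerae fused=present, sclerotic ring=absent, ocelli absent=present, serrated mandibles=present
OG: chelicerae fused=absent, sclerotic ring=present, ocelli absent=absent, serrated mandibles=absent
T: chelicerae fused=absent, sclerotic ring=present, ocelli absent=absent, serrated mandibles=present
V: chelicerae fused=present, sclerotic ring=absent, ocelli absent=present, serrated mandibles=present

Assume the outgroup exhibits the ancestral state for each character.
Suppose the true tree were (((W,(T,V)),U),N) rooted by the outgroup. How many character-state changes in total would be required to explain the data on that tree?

Map each character onto (((W,(T,V)),U),N) (rooted by OG) and count the minimum state changes it requires (Fitch parsimony):
chelicerae fused: 2; sclerotic ring: 2; ocelli absent: 3; serrated mandibles: 1.
Total tree length = 8.

8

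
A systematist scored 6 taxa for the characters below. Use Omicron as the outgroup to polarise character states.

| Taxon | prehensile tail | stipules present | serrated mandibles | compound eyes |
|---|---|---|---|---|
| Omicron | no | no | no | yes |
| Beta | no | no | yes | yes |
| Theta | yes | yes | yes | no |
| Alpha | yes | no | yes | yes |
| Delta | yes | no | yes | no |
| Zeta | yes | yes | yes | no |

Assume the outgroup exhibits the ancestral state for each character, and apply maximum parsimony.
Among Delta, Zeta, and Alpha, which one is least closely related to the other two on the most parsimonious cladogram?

Alpha

Character polarity is set by the outgroup: the derived state is whichever differs from the outgroup's state, so for compound eyes the derived state is 'no', and for the remaining characters it is 'yes'.
prehensile tail: derived state 'yes' in Alpha, Delta, Theta, and Zeta only — synapomorphy for {Alpha, Delta, Theta, Zeta}.
stipules present: derived state 'yes' in Theta and Zeta only — synapomorphy for {Theta, Zeta}.
serrated mandibles (derived state 'yes') is shared by all ingroup taxa — unites the whole ingroup.
Only Delta, Theta, and Zeta show the derived state 'no' for compound eyes, supporting them as a clade.
Most parsimonious ingroup topology: (Beta,(((Theta,Zeta),Delta),Alpha)).
Zeta and Delta share a more recent common ancestor with each other than either does with Alpha, so Alpha is the least closely related of the three.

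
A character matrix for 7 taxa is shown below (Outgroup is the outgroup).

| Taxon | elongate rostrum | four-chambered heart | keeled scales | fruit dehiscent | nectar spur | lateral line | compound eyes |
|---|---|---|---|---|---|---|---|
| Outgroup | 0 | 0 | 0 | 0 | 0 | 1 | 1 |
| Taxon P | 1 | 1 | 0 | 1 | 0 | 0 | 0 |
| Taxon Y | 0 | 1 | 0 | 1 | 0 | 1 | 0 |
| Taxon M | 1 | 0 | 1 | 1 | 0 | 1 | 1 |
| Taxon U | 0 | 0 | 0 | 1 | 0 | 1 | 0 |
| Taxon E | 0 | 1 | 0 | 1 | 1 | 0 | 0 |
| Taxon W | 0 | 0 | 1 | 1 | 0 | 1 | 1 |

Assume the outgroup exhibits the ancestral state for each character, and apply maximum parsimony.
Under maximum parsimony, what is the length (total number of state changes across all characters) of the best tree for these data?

8

Character polarity is set by the outgroup: the derived state is whichever differs from the outgroup's state, so for lateral line, compound eyes the derived state is '0', and for the remaining characters it is '1'.
elongate rostrum groups Taxon M and Taxon P, which is incompatible with the clades supported by the remaining characters; treating it as convergent (homoplasy) costs fewer steps than any alternative tree.
Only Taxon E, Taxon P, and Taxon Y show the derived state '1' for four-chambered heart, supporting them as a clade.
keeled scales (derived state '1') is shared by Taxon M and Taxon W — a synapomorphy uniting that clade.
All ingroup taxa share the derived state '1' for fruit dehiscent; it defines the ingroup but does not resolve relationships within it.
nectar spur: derived state '1' in Taxon E only — an autapomorphy, so it tells us nothing about relationships among taxa.
lateral line (derived state '0') is shared by Taxon E and Taxon P — a synapomorphy uniting that clade.
compound eyes (derived state '0') is shared by Taxon E, Taxon P, Taxon U, and Taxon Y — a synapomorphy uniting that clade.
Most parsimonious ingroup topology: ((((Taxon P,Taxon E),Taxon Y),Taxon U),(Taxon M,Taxon W)).
Changes per character on this tree: elongate rostrum: 2; four-chambered heart: 1; keeled scales: 1; fruit dehiscent: 1; nectar spur: 1; lateral line: 1; compound eyes: 1.
Total = 8.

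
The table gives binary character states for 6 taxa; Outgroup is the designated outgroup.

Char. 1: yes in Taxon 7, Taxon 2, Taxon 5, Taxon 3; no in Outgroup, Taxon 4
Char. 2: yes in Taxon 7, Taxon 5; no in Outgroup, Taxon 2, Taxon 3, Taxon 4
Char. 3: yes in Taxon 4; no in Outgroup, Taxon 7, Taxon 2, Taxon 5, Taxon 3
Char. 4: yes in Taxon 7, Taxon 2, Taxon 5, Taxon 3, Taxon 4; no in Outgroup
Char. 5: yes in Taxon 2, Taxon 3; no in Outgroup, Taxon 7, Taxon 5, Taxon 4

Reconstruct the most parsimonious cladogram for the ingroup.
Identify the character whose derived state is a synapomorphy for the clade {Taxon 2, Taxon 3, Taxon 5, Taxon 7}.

Char. 1

The outgroup has state 'no' for every character, so 'yes' is the derived state throughout.
Char. 1: derived state 'yes' in Taxon 2, Taxon 3, Taxon 5, and Taxon 7 only — synapomorphy for {Taxon 2, Taxon 3, Taxon 5, Taxon 7}.
Char. 2: derived state 'yes' in Taxon 5 and Taxon 7 only — synapomorphy for {Taxon 5, Taxon 7}.
Char. 3: derived state 'yes' in Taxon 4 only — an autapomorphy, so it tells us nothing about relationships among taxa.
Char. 4 (derived state 'yes') is shared by all ingroup taxa — unites the whole ingroup.
Only Taxon 2 and Taxon 3 show the derived state 'yes' for Char. 5, supporting them as a clade.
Most parsimonious ingroup topology: (((Taxon 3,Taxon 2),(Taxon 5,Taxon 7)),Taxon 4).
The clade {Taxon 2, Taxon 3, Taxon 5, Taxon 7} is supported by Char. 1: its derived state 'yes' occurs in exactly those taxa and in no other taxon (including the outgroup).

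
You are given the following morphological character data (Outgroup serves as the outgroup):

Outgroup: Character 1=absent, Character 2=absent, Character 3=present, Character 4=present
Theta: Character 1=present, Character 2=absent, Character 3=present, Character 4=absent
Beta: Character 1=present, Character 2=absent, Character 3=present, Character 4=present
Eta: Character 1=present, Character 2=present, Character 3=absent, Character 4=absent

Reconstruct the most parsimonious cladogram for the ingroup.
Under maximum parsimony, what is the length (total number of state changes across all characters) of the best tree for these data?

Character polarity is set by the outgroup: the derived state is whichever differs from the outgroup's state, so for Character 3, Character 4 the derived state is 'absent', and for the remaining characters it is 'present'.
All ingroup taxa share the derived state 'present' for Character 1; it defines the ingroup but does not resolve relationships within it.
Character 2: derived state 'present' in Eta only — an autapomorphy, so it tells us nothing about relationships among taxa.
Character 3 (derived state 'absent') is unique to Eta (autapomorphy; uninformative for grouping).
Character 4 (derived state 'absent') is shared by Eta and Theta — a synapomorphy uniting that clade.
Most parsimonious ingroup topology: ((Theta,Eta),Beta).
Changes per character on this tree: Character 1: 1; Character 2: 1; Character 3: 1; Character 4: 1.
Total = 4.

4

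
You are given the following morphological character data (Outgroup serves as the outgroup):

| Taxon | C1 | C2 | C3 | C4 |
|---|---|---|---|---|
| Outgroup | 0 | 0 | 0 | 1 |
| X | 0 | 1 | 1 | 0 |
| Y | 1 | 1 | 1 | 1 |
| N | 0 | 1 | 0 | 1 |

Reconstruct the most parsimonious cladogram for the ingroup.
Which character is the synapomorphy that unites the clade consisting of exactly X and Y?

C3

Character polarity is set by the outgroup: the derived state is whichever differs from the outgroup's state, so for C4 the derived state is '0', and for the remaining characters it is '1'.
C1 (derived state '1') is unique to Y (autapomorphy; uninformative for grouping).
C2 (derived state '1') is shared by all ingroup taxa — unites the whole ingroup.
Only X and Y show the derived state '1' for C3, supporting them as a clade.
C4 (derived state '0') is unique to X (autapomorphy; uninformative for grouping).
Most parsimonious ingroup topology: ((X,Y),N).
The clade {X, Y} is supported by C3: its derived state '1' occurs in exactly those taxa and in no other taxon (including the outgroup).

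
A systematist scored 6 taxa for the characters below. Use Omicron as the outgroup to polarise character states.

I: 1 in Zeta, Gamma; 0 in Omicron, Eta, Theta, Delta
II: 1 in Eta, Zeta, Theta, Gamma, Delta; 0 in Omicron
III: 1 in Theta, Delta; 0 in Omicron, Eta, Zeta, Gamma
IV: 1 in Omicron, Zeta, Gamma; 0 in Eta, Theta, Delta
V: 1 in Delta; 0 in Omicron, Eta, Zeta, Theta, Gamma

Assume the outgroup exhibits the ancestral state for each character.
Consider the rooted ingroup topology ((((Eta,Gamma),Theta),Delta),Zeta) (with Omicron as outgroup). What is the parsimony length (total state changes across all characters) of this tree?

Map each character onto ((((Eta,Gamma),Theta),Delta),Zeta) (rooted by Omicron) and count the minimum state changes it requires (Fitch parsimony):
I: 2; II: 1; III: 2; IV: 2; V: 1.
Total tree length = 8.

8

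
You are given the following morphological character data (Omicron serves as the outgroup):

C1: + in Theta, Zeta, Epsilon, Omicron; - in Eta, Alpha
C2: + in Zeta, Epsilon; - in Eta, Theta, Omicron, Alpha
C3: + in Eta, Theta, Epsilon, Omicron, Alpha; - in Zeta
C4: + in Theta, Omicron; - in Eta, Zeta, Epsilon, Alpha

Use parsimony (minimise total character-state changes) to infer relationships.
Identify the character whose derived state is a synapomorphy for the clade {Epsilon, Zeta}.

C2

Character polarity is set by the outgroup: the derived state is whichever differs from the outgroup's state, so for C1, C3, C4 the derived state is '-', and for the remaining characters it is '+'.
C1 (derived state '-') is shared by Alpha and Eta — a synapomorphy uniting that clade.
Only Epsilon and Zeta show the derived state '+' for C2, supporting them as a clade.
C3 (derived state '-') is unique to Zeta (autapomorphy; uninformative for grouping).
Only Alpha, Epsilon, Eta, and Zeta show the derived state '-' for C4, supporting them as a clade.
Most parsimonious ingroup topology: (((Alpha,Eta),(Zeta,Epsilon)),Theta).
The clade {Epsilon, Zeta} is supported by C2: its derived state '+' occurs in exactly those taxa and in no other taxon (including the outgroup).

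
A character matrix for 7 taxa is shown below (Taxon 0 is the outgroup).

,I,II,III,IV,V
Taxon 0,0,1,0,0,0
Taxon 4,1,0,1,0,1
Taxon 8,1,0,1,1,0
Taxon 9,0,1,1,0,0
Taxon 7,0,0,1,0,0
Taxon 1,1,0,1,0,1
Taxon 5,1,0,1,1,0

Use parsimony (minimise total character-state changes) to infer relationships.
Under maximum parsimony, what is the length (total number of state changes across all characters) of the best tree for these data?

Character polarity is set by the outgroup: the derived state is whichever differs from the outgroup's state, so for II the derived state is '0', and for the remaining characters it is '1'.
Only Taxon 1, Taxon 4, Taxon 5, and Taxon 8 show the derived state '1' for I, supporting them as a clade.
Only Taxon 1, Taxon 4, Taxon 5, Taxon 7, and Taxon 8 show the derived state '0' for II, supporting them as a clade.
III (derived state '1') is shared by all ingroup taxa — unites the whole ingroup.
IV (derived state '1') is shared by Taxon 5 and Taxon 8 — a synapomorphy uniting that clade.
V: derived state '1' in Taxon 1 and Taxon 4 only — synapomorphy for {Taxon 1, Taxon 4}.
Most parsimonious ingroup topology: ((((Taxon 4,Taxon 1),(Taxon 8,Taxon 5)),Taxon 7),Taxon 9).
Changes per character on this tree: I: 1; II: 1; III: 1; IV: 1; V: 1.
Total = 5.

5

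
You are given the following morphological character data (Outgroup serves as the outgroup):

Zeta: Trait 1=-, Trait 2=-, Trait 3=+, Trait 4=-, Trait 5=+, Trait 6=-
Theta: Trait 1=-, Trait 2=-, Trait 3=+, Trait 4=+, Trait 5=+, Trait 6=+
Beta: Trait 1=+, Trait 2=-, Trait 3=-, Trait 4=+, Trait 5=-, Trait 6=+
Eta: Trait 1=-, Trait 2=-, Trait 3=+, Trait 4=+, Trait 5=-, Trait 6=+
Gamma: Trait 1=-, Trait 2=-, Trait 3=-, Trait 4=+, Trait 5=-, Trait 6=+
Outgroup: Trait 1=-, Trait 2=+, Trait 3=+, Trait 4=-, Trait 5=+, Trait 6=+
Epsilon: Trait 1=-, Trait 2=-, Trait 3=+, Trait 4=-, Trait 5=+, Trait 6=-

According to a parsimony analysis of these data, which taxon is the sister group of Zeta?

Epsilon

Character polarity is set by the outgroup: the derived state is whichever differs from the outgroup's state, so for Trait 2, Trait 3, Trait 5, Trait 6 the derived state is '-', and for the remaining characters it is '+'.
Trait 1 (derived state '+') is unique to Beta (autapomorphy; uninformative for grouping).
All ingroup taxa share the derived state '-' for Trait 2; it defines the ingroup but does not resolve relationships within it.
Trait 3 (derived state '-') is shared by Beta and Gamma — a synapomorphy uniting that clade.
Only Beta, Eta, Gamma, and Theta show the derived state '+' for Trait 4, supporting them as a clade.
Trait 5: derived state '-' in Beta, Eta, and Gamma only — synapomorphy for {Beta, Eta, Gamma}.
Only Epsilon and Zeta show the derived state '-' for Trait 6, supporting them as a clade.
Most parsimonious ingroup topology: (((Eta,(Beta,Gamma)),Theta),(Zeta,Epsilon)).
Zeta and Epsilon form a cherry on this tree, so they are sister taxa.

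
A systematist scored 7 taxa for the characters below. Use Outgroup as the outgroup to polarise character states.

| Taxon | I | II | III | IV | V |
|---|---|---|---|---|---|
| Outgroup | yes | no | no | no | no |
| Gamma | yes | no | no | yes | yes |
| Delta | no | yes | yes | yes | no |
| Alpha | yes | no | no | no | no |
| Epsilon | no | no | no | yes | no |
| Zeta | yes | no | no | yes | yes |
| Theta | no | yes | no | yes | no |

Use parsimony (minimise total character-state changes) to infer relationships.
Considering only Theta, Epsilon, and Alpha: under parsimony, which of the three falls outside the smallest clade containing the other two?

Character polarity is set by the outgroup: the derived state is whichever differs from the outgroup's state, so for I the derived state is 'no', and for the remaining characters it is 'yes'.
I: derived state 'no' in Delta, Epsilon, and Theta only — synapomorphy for {Delta, Epsilon, Theta}.
II: derived state 'yes' in Delta and Theta only — synapomorphy for {Delta, Theta}.
III: derived state 'yes' in Delta only — an autapomorphy, so it tells us nothing about relationships among taxa.
IV: derived state 'yes' in Delta, Epsilon, Gamma, Theta, and Zeta only — synapomorphy for {Delta, Epsilon, Gamma, Theta, Zeta}.
Only Gamma and Zeta show the derived state 'yes' for V, supporting them as a clade.
Most parsimonious ingroup topology: (((Gamma,Zeta),((Delta,Theta),Epsilon)),Alpha).
Epsilon and Theta share a more recent common ancestor with each other than either does with Alpha, so Alpha is the least closely related of the three.

Alpha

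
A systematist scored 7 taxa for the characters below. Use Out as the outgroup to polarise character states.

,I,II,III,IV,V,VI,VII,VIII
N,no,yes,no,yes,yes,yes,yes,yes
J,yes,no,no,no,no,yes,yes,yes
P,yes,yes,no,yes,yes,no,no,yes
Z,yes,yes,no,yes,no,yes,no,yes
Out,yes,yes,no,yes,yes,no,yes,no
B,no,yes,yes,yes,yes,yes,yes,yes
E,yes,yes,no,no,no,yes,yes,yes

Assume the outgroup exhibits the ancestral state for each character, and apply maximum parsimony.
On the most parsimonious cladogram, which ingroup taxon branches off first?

Character polarity is set by the outgroup: the derived state is whichever differs from the outgroup's state, so for I, II, IV, V, VII the derived state is 'no', and for the remaining characters it is 'yes'.
Only B and N show the derived state 'no' for I, supporting them as a clade.
II (derived state 'no') is unique to J (autapomorphy; uninformative for grouping).
III (derived state 'yes') is unique to B (autapomorphy; uninformative for grouping).
IV: derived state 'no' in E and J only — synapomorphy for {E, J}.
Only E, J, and Z show the derived state 'no' for V, supporting them as a clade.
VI: derived state 'yes' in B, E, J, N, and Z only — synapomorphy for {B, E, J, N, Z}.
VII groups P and Z, which is incompatible with the clades supported by the remaining characters; treating it as convergent (homoplasy) costs fewer steps than any alternative tree.
All ingroup taxa share the derived state 'yes' for VIII; it defines the ingroup but does not resolve relationships within it.
Most parsimonious ingroup topology: (((B,N),((J,E),Z)),P).
P is sister to the clade containing all other ingroup taxa, so it is the earliest-diverging (most basal) ingroup lineage.

P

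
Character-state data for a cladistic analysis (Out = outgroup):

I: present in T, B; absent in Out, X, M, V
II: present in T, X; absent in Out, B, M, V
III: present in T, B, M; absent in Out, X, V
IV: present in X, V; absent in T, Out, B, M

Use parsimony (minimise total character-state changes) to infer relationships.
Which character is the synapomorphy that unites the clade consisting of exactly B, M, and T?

III

The outgroup has state 'absent' for every character, so 'present' is the derived state throughout.
Only B and T show the derived state 'present' for I, supporting them as a clade.
II groups T and X, which is incompatible with the clades supported by the remaining characters; treating it as convergent (homoplasy) costs fewer steps than any alternative tree.
III (derived state 'present') is shared by B, M, and T — a synapomorphy uniting that clade.
Only V and X show the derived state 'present' for IV, supporting them as a clade.
Most parsimonious ingroup topology: (((T,B),M),(X,V)).
The clade {B, M, T} is supported by III: its derived state 'present' occurs in exactly those taxa and in no other taxon (including the outgroup).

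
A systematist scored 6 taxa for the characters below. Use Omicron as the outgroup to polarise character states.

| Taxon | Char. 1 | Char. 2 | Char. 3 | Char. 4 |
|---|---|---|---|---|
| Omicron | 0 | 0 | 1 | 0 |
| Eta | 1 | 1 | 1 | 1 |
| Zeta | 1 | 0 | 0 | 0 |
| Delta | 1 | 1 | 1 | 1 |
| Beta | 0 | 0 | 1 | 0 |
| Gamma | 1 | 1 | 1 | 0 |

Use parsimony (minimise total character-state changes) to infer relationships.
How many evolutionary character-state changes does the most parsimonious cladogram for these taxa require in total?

4

Character polarity is set by the outgroup: the derived state is whichever differs from the outgroup's state, so for Char. 3 the derived state is '0', and for the remaining characters it is '1'.
Char. 1 (derived state '1') is shared by Delta, Eta, Gamma, and Zeta — a synapomorphy uniting that clade.
Char. 2: derived state '1' in Delta, Eta, and Gamma only — synapomorphy for {Delta, Eta, Gamma}.
Char. 3: derived state '0' in Zeta only — an autapomorphy, so it tells us nothing about relationships among taxa.
Char. 4: derived state '1' in Delta and Eta only — synapomorphy for {Delta, Eta}.
Most parsimonious ingroup topology: ((((Eta,Delta),Gamma),Zeta),Beta).
Changes per character on this tree: Char. 1: 1; Char. 2: 1; Char. 3: 1; Char. 4: 1.
Total = 4.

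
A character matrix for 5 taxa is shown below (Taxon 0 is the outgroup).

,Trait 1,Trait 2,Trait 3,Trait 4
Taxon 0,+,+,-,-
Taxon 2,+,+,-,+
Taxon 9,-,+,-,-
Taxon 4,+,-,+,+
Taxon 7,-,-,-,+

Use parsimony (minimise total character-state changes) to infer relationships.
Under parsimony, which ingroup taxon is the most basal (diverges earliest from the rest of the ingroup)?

Character polarity is set by the outgroup: the derived state is whichever differs from the outgroup's state, so for Trait 1, Trait 2 the derived state is '-', and for the remaining characters it is '+'.
Trait 1 (state '-') occurs in Taxon 7 and Taxon 9 but conflicts with the nesting implied by the other characters — most parsimoniously interpreted as homoplasy.
Trait 2 (derived state '-') is shared by Taxon 4 and Taxon 7 — a synapomorphy uniting that clade.
Trait 3: derived state '+' in Taxon 4 only — an autapomorphy, so it tells us nothing about relationships among taxa.
Only Taxon 2, Taxon 4, and Taxon 7 show the derived state '+' for Trait 4, supporting them as a clade.
Most parsimonious ingroup topology: ((Taxon 2,(Taxon 4,Taxon 7)),Taxon 9).
Taxon 9 is sister to the clade containing all other ingroup taxa, so it is the earliest-diverging (most basal) ingroup lineage.

Taxon 9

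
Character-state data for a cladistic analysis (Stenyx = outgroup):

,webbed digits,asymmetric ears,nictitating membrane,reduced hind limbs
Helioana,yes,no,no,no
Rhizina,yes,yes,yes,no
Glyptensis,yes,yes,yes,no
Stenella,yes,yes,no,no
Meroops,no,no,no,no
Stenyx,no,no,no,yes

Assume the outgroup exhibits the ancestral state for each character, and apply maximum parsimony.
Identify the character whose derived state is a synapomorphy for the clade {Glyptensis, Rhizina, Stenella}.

Character polarity is set by the outgroup: the derived state is whichever differs from the outgroup's state, so for reduced hind limbs the derived state is 'no', and for the remaining characters it is 'yes'.
webbed digits: derived state 'yes' in Glyptensis, Helioana, Rhizina, and Stenella only — synapomorphy for {Glyptensis, Helioana, Rhizina, Stenella}.
asymmetric ears: derived state 'yes' in Glyptensis, Rhizina, and Stenella only — synapomorphy for {Glyptensis, Rhizina, Stenella}.
nictitating membrane (derived state 'yes') is shared by Glyptensis and Rhizina — a synapomorphy uniting that clade.
reduced hind limbs (derived state 'no') is shared by all ingroup taxa — unites the whole ingroup.
Most parsimonious ingroup topology: ((Helioana,((Glyptensis,Rhizina),Stenella)),Meroops).
The clade {Glyptensis, Rhizina, Stenella} is supported by asymmetric ears: its derived state 'yes' occurs in exactly those taxa and in no other taxon (including the outgroup).

asymmetric ears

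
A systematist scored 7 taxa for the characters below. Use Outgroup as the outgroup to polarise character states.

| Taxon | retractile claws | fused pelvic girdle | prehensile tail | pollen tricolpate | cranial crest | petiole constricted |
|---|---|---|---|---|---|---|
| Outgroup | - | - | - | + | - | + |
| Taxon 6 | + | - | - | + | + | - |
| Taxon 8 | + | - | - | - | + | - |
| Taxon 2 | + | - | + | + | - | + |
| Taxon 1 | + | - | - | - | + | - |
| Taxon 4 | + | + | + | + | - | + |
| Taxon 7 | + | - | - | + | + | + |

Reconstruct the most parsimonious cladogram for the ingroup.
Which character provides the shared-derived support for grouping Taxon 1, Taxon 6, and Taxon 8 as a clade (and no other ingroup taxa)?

Character polarity is set by the outgroup: the derived state is whichever differs from the outgroup's state, so for pollen tricolpate, petiole constricted the derived state is '-', and for the remaining characters it is '+'.
retractile claws (derived state '+') is shared by all ingroup taxa — unites the whole ingroup.
fused pelvic girdle: derived state '+' in Taxon 4 only — an autapomorphy, so it tells us nothing about relationships among taxa.
Only Taxon 2 and Taxon 4 show the derived state '+' for prehensile tail, supporting them as a clade.
pollen tricolpate (derived state '-') is shared by Taxon 1 and Taxon 8 — a synapomorphy uniting that clade.
cranial crest (derived state '+') is shared by Taxon 1, Taxon 6, Taxon 7, and Taxon 8 — a synapomorphy uniting that clade.
petiole constricted (derived state '-') is shared by Taxon 1, Taxon 6, and Taxon 8 — a synapomorphy uniting that clade.
Most parsimonious ingroup topology: (((Taxon 6,(Taxon 8,Taxon 1)),Taxon 7),(Taxon 2,Taxon 4)).
The clade {Taxon 1, Taxon 6, Taxon 8} is supported by petiole constricted: its derived state '-' occurs in exactly those taxa and in no other taxon (including the outgroup).

petiole constricted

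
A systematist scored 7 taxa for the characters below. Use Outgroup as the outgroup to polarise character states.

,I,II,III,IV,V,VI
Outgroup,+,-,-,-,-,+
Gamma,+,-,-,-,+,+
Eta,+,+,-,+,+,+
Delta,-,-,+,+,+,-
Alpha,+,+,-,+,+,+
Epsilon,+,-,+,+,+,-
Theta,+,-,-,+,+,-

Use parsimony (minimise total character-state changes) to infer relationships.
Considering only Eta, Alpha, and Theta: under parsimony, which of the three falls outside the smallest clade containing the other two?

Character polarity is set by the outgroup: the derived state is whichever differs from the outgroup's state, so for I, VI the derived state is '-', and for the remaining characters it is '+'.
I: derived state '-' in Delta only — an autapomorphy, so it tells us nothing about relationships among taxa.
II: derived state '+' in Alpha and Eta only — synapomorphy for {Alpha, Eta}.
Only Delta and Epsilon show the derived state '+' for III, supporting them as a clade.
IV: derived state '+' in Alpha, Delta, Epsilon, Eta, and Theta only — synapomorphy for {Alpha, Delta, Epsilon, Eta, Theta}.
All ingroup taxa share the derived state '+' for V; it defines the ingroup but does not resolve relationships within it.
Only Delta, Epsilon, and Theta show the derived state '-' for VI, supporting them as a clade.
Most parsimonious ingroup topology: (Gamma,((Eta,Alpha),((Delta,Epsilon),Theta))).
Eta and Alpha share a more recent common ancestor with each other than either does with Theta, so Theta is the least closely related of the three.

Theta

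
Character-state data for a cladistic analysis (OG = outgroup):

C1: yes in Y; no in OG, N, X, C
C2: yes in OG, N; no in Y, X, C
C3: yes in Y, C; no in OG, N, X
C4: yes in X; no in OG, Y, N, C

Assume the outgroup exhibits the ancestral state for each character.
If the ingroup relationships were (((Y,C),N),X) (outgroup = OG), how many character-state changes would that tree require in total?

Map each character onto (((Y,C),N),X) (rooted by OG) and count the minimum state changes it requires (Fitch parsimony):
C1: 1; C2: 2; C3: 1; C4: 1.
Total tree length = 5.

5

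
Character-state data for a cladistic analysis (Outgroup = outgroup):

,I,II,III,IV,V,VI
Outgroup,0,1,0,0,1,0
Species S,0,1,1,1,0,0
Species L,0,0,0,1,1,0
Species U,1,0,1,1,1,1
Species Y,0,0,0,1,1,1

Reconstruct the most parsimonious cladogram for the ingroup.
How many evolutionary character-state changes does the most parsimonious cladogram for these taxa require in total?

7

Character polarity is set by the outgroup: the derived state is whichever differs from the outgroup's state, so for II, V the derived state is '0', and for the remaining characters it is '1'.
I: derived state '1' in Species U only — an autapomorphy, so it tells us nothing about relationships among taxa.
II (derived state '0') is shared by Species L, Species U, and Species Y — a synapomorphy uniting that clade.
III groups Species S and Species U, which is incompatible with the clades supported by the remaining characters; treating it as convergent (homoplasy) costs fewer steps than any alternative tree.
IV (derived state '1') is shared by all ingroup taxa — unites the whole ingroup.
V (derived state '0') is unique to Species S (autapomorphy; uninformative for grouping).
VI (derived state '1') is shared by Species U and Species Y — a synapomorphy uniting that clade.
Most parsimonious ingroup topology: (Species S,(Species L,(Species U,Species Y))).
Changes per character on this tree: I: 1; II: 1; III: 2; IV: 1; V: 1; VI: 1.
Total = 7.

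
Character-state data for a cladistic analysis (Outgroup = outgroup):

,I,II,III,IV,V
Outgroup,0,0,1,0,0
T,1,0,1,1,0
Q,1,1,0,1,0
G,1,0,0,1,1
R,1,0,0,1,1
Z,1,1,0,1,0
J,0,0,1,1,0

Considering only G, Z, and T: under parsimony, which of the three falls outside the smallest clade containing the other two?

T

Character polarity is set by the outgroup: the derived state is whichever differs from the outgroup's state, so for III the derived state is '0', and for the remaining characters it is '1'.
I: derived state '1' in G, Q, R, T, and Z only — synapomorphy for {G, Q, R, T, Z}.
II: derived state '1' in Q and Z only — synapomorphy for {Q, Z}.
III: derived state '0' in G, Q, R, and Z only — synapomorphy for {G, Q, R, Z}.
All ingroup taxa share the derived state '1' for IV; it defines the ingroup but does not resolve relationships within it.
V (derived state '1') is shared by G and R — a synapomorphy uniting that clade.
Most parsimonious ingroup topology: ((T,((Q,Z),(G,R))),J).
G and Z share a more recent common ancestor with each other than either does with T, so T is the least closely related of the three.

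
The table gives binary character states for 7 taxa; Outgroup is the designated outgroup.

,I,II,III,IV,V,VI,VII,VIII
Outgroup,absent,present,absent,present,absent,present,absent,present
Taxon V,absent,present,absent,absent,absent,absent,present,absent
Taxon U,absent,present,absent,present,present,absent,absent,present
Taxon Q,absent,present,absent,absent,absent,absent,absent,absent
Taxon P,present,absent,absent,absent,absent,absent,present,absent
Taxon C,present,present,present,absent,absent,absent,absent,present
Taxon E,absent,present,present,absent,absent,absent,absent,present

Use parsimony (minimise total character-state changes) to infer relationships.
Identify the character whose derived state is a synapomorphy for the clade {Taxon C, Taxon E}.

Character polarity is set by the outgroup: the derived state is whichever differs from the outgroup's state, so for II, IV, VI, VIII the derived state is 'absent', and for the remaining characters it is 'present'.
I groups Taxon C and Taxon P, which is incompatible with the clades supported by the remaining characters; treating it as convergent (homoplasy) costs fewer steps than any alternative tree.
II (derived state 'absent') is unique to Taxon P (autapomorphy; uninformative for grouping).
III: derived state 'present' in Taxon C and Taxon E only — synapomorphy for {Taxon C, Taxon E}.
IV (derived state 'absent') is shared by Taxon C, Taxon E, Taxon P, Taxon Q, and Taxon V — a synapomorphy uniting that clade.
V (derived state 'present') is unique to Taxon U (autapomorphy; uninformative for grouping).
All ingroup taxa share the derived state 'absent' for VI; it defines the ingroup but does not resolve relationships within it.
VII (derived state 'present') is shared by Taxon P and Taxon V — a synapomorphy uniting that clade.
Only Taxon P, Taxon Q, and Taxon V show the derived state 'absent' for VIII, supporting them as a clade.
Most parsimonious ingroup topology: ((((Taxon V,Taxon P),Taxon Q),(Taxon C,Taxon E)),Taxon U).
The clade {Taxon C, Taxon E} is supported by III: its derived state 'present' occurs in exactly those taxa and in no other taxon (including the outgroup).

III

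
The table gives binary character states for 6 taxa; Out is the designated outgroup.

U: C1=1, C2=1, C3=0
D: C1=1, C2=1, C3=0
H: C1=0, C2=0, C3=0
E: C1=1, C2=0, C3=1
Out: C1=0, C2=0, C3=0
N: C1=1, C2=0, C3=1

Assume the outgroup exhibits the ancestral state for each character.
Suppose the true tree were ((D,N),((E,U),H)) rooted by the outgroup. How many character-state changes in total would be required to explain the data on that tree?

Map each character onto ((D,N),((E,U),H)) (rooted by Out) and count the minimum state changes it requires (Fitch parsimony):
C1: 2; C2: 2; C3: 2.
Total tree length = 6.

6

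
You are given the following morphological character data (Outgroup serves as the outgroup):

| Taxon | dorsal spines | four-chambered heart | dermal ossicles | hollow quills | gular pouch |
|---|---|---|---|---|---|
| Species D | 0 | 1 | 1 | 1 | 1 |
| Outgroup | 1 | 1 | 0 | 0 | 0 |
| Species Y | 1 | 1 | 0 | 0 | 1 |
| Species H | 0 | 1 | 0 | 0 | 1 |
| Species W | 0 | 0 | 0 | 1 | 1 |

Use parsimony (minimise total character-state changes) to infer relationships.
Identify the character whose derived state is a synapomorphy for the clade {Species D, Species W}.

hollow quills

Character polarity is set by the outgroup: the derived state is whichever differs from the outgroup's state, so for dorsal spines, four-chambered heart the derived state is '0', and for the remaining characters it is '1'.
dorsal spines: derived state '0' in Species D, Species H, and Species W only — synapomorphy for {Species D, Species H, Species W}.
four-chambered heart (derived state '0') is unique to Species W (autapomorphy; uninformative for grouping).
dermal ossicles: derived state '1' in Species D only — an autapomorphy, so it tells us nothing about relationships among taxa.
hollow quills (derived state '1') is shared by Species D and Species W — a synapomorphy uniting that clade.
gular pouch (derived state '1') is shared by all ingroup taxa — unites the whole ingroup.
Most parsimonious ingroup topology: (((Species W,Species D),Species H),Species Y).
The clade {Species D, Species W} is supported by hollow quills: its derived state '1' occurs in exactly those taxa and in no other taxon (including the outgroup).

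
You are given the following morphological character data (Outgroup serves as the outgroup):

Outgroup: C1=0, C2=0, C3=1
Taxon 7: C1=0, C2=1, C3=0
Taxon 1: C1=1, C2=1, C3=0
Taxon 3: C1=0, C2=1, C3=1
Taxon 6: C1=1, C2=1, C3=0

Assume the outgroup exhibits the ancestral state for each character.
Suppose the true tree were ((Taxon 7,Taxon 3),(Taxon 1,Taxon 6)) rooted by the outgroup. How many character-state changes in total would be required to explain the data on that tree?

4

Map each character onto ((Taxon 7,Taxon 3),(Taxon 1,Taxon 6)) (rooted by Outgroup) and count the minimum state changes it requires (Fitch parsimony):
C1: 1; C2: 1; C3: 2.
Total tree length = 4.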